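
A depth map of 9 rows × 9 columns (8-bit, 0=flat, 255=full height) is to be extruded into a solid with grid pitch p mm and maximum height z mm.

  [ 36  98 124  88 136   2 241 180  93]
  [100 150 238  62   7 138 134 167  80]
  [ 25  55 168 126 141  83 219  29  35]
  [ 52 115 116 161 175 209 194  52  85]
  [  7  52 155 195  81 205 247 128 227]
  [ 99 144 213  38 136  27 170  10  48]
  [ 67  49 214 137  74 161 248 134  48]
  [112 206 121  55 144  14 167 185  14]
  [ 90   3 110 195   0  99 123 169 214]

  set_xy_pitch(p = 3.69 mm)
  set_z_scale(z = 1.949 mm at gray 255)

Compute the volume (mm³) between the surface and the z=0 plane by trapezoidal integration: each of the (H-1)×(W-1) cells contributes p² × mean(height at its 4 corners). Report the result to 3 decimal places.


height_mm = gray/255 × 1.949; cell vol = 3.69² × mean(4 corners)
unit = 3.69² × 1.949 / (4×255) = 0.0260174 mm³ per gray-sum
row 0: Σ corner-gray over 8 cells = 3839  → 99.8809
row 1: Σ corner-gray over 8 cells = 3674  → 95.5880
row 2: Σ corner-gray over 8 cells = 3883  → 101.0257
row 3: Σ corner-gray over 8 cells = 4541  → 118.1452
row 4: Σ corner-gray over 8 cells = 3983  → 103.6274
row 5: Σ corner-gray over 8 cells = 3772  → 98.1377
row 6: Σ corner-gray over 8 cells = 4059  → 105.6047
row 7: Σ corner-gray over 8 cells = 3612  → 93.9750
Σ rows: total corner-gray = 31363  → 815.9847 mm³

815.985


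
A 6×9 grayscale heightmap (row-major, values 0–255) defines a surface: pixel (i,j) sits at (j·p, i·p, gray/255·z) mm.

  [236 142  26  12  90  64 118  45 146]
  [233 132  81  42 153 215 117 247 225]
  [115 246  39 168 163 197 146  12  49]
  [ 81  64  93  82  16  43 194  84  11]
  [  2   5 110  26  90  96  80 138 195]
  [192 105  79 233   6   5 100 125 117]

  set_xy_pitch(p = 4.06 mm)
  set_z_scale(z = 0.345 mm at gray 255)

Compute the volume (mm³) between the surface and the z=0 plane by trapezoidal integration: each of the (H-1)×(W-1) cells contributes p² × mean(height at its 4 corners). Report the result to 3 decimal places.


95.500

height_mm = gray/255 × 0.345; cell vol = 4.06² × mean(4 corners)
unit = 4.06² × 0.345 / (4×255) = 0.00557534 mm³ per gray-sum
row 0: Σ corner-gray over 8 cells = 3808  → 21.2309
row 1: Σ corner-gray over 8 cells = 4538  → 25.3009
row 2: Σ corner-gray over 8 cells = 3350  → 18.6774
row 3: Σ corner-gray over 8 cells = 2531  → 14.1112
row 4: Σ corner-gray over 8 cells = 2902  → 16.1796
Σ rows: total corner-gray = 17129  → 95.4999 mm³


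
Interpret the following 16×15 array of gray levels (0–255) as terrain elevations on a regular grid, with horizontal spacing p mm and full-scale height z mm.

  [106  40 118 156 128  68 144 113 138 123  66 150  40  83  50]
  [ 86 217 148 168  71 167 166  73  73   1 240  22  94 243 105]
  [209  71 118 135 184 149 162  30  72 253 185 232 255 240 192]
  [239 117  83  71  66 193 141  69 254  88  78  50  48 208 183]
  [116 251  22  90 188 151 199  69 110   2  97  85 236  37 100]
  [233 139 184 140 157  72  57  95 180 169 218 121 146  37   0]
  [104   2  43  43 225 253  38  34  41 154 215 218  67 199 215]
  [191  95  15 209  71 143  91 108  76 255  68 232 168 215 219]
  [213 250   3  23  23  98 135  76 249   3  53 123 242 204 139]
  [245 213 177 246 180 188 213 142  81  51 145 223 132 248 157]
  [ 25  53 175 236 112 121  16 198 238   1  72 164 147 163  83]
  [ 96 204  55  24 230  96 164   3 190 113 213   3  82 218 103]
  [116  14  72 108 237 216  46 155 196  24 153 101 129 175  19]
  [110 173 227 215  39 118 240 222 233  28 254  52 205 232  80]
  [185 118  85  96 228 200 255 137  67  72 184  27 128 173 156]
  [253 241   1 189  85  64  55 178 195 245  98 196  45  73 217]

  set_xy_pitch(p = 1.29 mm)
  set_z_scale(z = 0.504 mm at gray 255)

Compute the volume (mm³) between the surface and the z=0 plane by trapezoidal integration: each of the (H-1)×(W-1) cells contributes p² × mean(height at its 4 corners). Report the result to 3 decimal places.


92.235

height_mm = gray/255 × 0.504; cell vol = 1.29² × mean(4 corners)
unit = 1.29² × 0.504 / (4×255) = 0.000822261 mm³ per gray-sum
row 0: Σ corner-gray over 14 cells = 6447  → 5.3011
row 1: Σ corner-gray over 14 cells = 8130  → 6.6850
row 2: Σ corner-gray over 14 cells = 7927  → 6.5181
row 3: Σ corner-gray over 14 cells = 6644  → 5.4631
row 4: Σ corner-gray over 14 cells = 6953  → 5.7172
row 5: Σ corner-gray over 14 cells = 7046  → 5.7937
row 6: Σ corner-gray over 14 cells = 7285  → 5.9902
row 7: Σ corner-gray over 14 cells = 7218  → 5.9351
row 8: Σ corner-gray over 14 cells = 8196  → 6.7393
row 9: Σ corner-gray over 14 cells = 8380  → 6.8905
row 10: Σ corner-gray over 14 cells = 6889  → 5.6646
row 11: Σ corner-gray over 14 cells = 6776  → 5.5716
row 12: Σ corner-gray over 14 cells = 8053  → 6.6217
row 13: Σ corner-gray over 14 cells = 8547  → 7.0279
row 14: Σ corner-gray over 14 cells = 7681  → 6.3158
Σ rows: total corner-gray = 112172  → 92.2347 mm³


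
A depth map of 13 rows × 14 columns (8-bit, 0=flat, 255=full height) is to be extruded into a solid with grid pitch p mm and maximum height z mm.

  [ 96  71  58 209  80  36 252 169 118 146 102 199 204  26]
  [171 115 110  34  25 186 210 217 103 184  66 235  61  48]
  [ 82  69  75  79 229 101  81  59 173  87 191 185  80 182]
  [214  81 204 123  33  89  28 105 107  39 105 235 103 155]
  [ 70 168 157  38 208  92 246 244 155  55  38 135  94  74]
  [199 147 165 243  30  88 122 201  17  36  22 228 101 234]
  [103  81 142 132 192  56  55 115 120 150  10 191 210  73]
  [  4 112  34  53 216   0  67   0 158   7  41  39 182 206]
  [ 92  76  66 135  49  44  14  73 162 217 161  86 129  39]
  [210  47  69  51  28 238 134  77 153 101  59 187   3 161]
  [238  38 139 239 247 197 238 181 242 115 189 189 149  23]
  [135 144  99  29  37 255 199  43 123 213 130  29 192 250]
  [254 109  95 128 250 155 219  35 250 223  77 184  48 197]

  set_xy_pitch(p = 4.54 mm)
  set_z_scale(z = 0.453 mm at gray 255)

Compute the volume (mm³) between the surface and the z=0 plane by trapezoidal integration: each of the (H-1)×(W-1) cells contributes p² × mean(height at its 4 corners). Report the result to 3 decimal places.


height_mm = gray/255 × 0.453; cell vol = 4.54² × mean(4 corners)
unit = 4.54² × 0.453 / (4×255) = 0.00915398 mm³ per gray-sum
row 0: Σ corner-gray over 13 cells = 6721  → 61.5239
row 1: Σ corner-gray over 13 cells = 6393  → 58.5214
row 2: Σ corner-gray over 13 cells = 5955  → 54.5119
row 3: Σ corner-gray over 13 cells = 6277  → 57.4595
row 4: Σ corner-gray over 13 cells = 6637  → 60.7549
row 5: Σ corner-gray over 13 cells = 6317  → 57.8257
row 6: Σ corner-gray over 13 cells = 5112  → 46.7951
row 7: Σ corner-gray over 13 cells = 4583  → 41.9527
row 8: Σ corner-gray over 13 cells = 5220  → 47.7838
row 9: Σ corner-gray over 13 cells = 7252  → 66.3846
row 10: Σ corner-gray over 13 cells = 7958  → 72.8473
row 11: Σ corner-gray over 13 cells = 7368  → 67.4465
Σ rows: total corner-gray = 75793  → 693.8072 mm³

693.807


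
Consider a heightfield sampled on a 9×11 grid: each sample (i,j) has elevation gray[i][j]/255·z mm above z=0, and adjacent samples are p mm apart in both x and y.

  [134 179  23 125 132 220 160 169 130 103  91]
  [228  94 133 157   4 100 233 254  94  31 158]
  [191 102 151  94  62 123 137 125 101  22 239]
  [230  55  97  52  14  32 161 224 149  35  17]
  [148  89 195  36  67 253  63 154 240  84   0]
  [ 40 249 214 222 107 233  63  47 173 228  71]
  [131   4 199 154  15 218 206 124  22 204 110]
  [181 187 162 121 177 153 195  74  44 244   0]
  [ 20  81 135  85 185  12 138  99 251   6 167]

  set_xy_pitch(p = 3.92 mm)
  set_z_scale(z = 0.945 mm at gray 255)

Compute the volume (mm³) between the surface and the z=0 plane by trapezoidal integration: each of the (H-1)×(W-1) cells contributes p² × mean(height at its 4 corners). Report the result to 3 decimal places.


height_mm = gray/255 × 0.945; cell vol = 3.92² × mean(4 corners)
unit = 3.92² × 0.945 / (4×255) = 0.0142365 mm³ per gray-sum
row 0: Σ corner-gray over 10 cells = 5293  → 75.3539
row 1: Σ corner-gray over 10 cells = 4850  → 69.0471
row 2: Σ corner-gray over 10 cells = 4149  → 59.0673
row 3: Σ corner-gray over 10 cells = 4395  → 62.5695
row 4: Σ corner-gray over 10 cells = 5693  → 81.0485
row 5: Σ corner-gray over 10 cells = 5716  → 81.3759
row 6: Σ corner-gray over 10 cells = 5428  → 77.2758
row 7: Σ corner-gray over 10 cells = 5066  → 72.1222
Σ rows: total corner-gray = 40590  → 577.8603 mm³

577.860


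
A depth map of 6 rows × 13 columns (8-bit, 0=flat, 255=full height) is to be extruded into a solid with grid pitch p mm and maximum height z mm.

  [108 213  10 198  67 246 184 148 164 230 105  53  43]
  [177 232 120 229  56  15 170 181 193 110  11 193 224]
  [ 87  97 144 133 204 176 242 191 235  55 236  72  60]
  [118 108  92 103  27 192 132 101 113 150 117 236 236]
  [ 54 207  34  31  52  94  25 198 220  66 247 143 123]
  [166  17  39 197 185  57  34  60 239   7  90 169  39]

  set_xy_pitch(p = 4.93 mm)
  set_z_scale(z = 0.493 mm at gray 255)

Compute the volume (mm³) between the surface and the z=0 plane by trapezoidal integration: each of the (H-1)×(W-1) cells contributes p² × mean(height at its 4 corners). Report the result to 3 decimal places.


height_mm = gray/255 × 0.493; cell vol = 4.93² × mean(4 corners)
unit = 4.93² × 0.493 / (4×255) = 0.0117474 mm³ per gray-sum
row 0: Σ corner-gray over 12 cells = 6808  → 79.9761
row 1: Σ corner-gray over 12 cells = 7138  → 83.8527
row 2: Σ corner-gray over 12 cells = 6813  → 80.0348
row 3: Σ corner-gray over 12 cells = 5907  → 69.3917
row 4: Σ corner-gray over 12 cells = 5204  → 61.1333
Σ rows: total corner-gray = 31870  → 374.3886 mm³

374.389


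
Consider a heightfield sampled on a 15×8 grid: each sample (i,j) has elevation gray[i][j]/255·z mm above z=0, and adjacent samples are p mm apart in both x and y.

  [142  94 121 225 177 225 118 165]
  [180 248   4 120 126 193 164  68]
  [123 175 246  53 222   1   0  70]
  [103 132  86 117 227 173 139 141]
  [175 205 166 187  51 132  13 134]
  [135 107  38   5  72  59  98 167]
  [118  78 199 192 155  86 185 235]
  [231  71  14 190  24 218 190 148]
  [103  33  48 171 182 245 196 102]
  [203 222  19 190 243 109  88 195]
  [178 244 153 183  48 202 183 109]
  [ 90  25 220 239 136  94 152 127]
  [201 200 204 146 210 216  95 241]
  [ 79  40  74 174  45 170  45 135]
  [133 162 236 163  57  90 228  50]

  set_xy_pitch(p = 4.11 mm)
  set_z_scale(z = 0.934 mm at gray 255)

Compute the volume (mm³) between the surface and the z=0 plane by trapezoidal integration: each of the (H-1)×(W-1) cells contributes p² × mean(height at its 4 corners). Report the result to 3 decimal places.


827.283

height_mm = gray/255 × 0.934; cell vol = 4.11² × mean(4 corners)
unit = 4.11² × 0.934 / (4×255) = 0.0154679 mm³ per gray-sum
row 0: Σ corner-gray over 7 cells = 4185  → 64.7330
row 1: Σ corner-gray over 7 cells = 3545  → 54.8336
row 2: Σ corner-gray over 7 cells = 3579  → 55.3595
row 3: Σ corner-gray over 7 cells = 3809  → 58.9171
row 4: Σ corner-gray over 7 cells = 2877  → 44.5010
row 5: Σ corner-gray over 7 cells = 3203  → 49.5436
row 6: Σ corner-gray over 7 cells = 3936  → 60.8815
row 7: Σ corner-gray over 7 cells = 3748  → 57.9736
row 8: Σ corner-gray over 7 cells = 4095  → 63.3409
row 9: Σ corner-gray over 7 cells = 4453  → 68.8784
row 10: Σ corner-gray over 7 cells = 4262  → 65.9240
row 11: Σ corner-gray over 7 cells = 4533  → 70.1158
row 12: Σ corner-gray over 7 cells = 3894  → 60.2319
row 13: Σ corner-gray over 7 cells = 3365  → 52.0494
Σ rows: total corner-gray = 53484  → 827.2832 mm³


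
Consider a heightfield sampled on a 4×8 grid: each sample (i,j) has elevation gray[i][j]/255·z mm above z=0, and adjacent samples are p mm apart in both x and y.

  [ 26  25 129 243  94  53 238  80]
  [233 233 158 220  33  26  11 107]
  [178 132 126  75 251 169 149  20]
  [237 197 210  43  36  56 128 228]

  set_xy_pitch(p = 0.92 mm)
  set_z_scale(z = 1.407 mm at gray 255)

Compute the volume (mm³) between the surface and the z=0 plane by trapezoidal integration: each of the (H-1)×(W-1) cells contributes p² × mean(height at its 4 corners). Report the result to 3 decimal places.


12.706

height_mm = gray/255 × 1.407; cell vol = 0.92² × mean(4 corners)
unit = 0.92² × 1.407 / (4×255) = 0.00116753 mm³ per gray-sum
row 0: Σ corner-gray over 7 cells = 3372  → 3.9369
row 1: Σ corner-gray over 7 cells = 3704  → 4.3245
row 2: Σ corner-gray over 7 cells = 3807  → 4.4448
Σ rows: total corner-gray = 10883  → 12.7063 mm³


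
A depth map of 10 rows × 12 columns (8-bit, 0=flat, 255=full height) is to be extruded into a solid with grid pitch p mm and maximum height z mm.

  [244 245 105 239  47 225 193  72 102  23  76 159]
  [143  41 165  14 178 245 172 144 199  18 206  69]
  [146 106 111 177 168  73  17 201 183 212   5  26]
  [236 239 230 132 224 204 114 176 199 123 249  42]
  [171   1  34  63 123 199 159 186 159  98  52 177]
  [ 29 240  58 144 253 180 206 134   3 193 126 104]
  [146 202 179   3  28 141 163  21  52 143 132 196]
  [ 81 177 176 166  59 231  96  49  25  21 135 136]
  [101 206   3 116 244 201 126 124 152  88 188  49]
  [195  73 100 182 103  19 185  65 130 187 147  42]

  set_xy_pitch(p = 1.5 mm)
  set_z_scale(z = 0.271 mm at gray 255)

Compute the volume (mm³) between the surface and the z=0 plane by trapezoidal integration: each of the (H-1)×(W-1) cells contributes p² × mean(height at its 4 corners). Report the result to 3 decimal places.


height_mm = gray/255 × 0.271; cell vol = 1.5² × mean(4 corners)
unit = 1.5² × 0.271 / (4×255) = 0.000597794 mm³ per gray-sum
row 0: Σ corner-gray over 11 cells = 6033  → 3.6065
row 1: Σ corner-gray over 11 cells = 5654  → 3.3799
row 2: Σ corner-gray over 11 cells = 6736  → 4.0267
row 3: Σ corner-gray over 11 cells = 6554  → 3.9179
row 4: Σ corner-gray over 11 cells = 5703  → 3.4092
row 5: Σ corner-gray over 11 cells = 5677  → 3.3937
row 6: Σ corner-gray over 11 cells = 4957  → 2.9633
row 7: Σ corner-gray over 11 cells = 5533  → 3.3076
row 8: Σ corner-gray over 11 cells = 5665  → 3.3865
Σ rows: total corner-gray = 52512  → 31.3914 mm³

31.391


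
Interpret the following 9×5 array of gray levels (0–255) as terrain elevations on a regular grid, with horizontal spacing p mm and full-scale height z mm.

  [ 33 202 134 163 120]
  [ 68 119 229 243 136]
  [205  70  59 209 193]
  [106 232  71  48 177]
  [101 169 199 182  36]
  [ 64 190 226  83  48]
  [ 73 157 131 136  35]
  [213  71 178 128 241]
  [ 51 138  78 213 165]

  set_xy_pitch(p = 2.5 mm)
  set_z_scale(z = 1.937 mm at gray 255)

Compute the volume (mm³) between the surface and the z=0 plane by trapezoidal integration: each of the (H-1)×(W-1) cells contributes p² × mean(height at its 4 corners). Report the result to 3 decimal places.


215.266

height_mm = gray/255 × 1.937; cell vol = 2.5² × mean(4 corners)
unit = 2.5² × 1.937 / (4×255) = 0.0118689 mm³ per gray-sum
row 0: Σ corner-gray over 4 cells = 2537  → 30.1113
row 1: Σ corner-gray over 4 cells = 2460  → 29.1974
row 2: Σ corner-gray over 4 cells = 2059  → 24.4380
row 3: Σ corner-gray over 4 cells = 2222  → 26.3726
row 4: Σ corner-gray over 4 cells = 2347  → 27.8562
row 5: Σ corner-gray over 4 cells = 2066  → 24.5211
row 6: Σ corner-gray over 4 cells = 2164  → 25.6842
row 7: Σ corner-gray over 4 cells = 2282  → 27.0848
Σ rows: total corner-gray = 18137  → 215.2657 mm³


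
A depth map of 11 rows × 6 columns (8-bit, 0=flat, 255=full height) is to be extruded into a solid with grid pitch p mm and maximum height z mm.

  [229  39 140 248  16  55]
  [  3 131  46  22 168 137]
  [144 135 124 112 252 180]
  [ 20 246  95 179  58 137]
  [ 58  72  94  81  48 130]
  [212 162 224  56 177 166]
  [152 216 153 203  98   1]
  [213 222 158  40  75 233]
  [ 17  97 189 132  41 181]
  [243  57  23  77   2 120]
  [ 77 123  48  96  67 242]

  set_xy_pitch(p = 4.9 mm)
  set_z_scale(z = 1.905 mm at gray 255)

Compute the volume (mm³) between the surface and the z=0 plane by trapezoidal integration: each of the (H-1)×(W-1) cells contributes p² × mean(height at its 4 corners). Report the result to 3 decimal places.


1072.222

height_mm = gray/255 × 1.905; cell vol = 4.9² × mean(4 corners)
unit = 4.9² × 1.905 / (4×255) = 0.0448422 mm³ per gray-sum
row 0: Σ corner-gray over 5 cells = 2044  → 91.6575
row 1: Σ corner-gray over 5 cells = 2444  → 109.5944
row 2: Σ corner-gray over 5 cells = 2883  → 129.2801
row 3: Σ corner-gray over 5 cells = 2091  → 93.7651
row 4: Σ corner-gray over 5 cells = 2394  → 107.3522
row 5: Σ corner-gray over 5 cells = 3109  → 139.4144
row 6: Σ corner-gray over 5 cells = 2929  → 131.3428
row 7: Σ corner-gray over 5 cells = 2552  → 114.4373
row 8: Σ corner-gray over 5 cells = 1797  → 80.5814
row 9: Σ corner-gray over 5 cells = 1668  → 74.7968
Σ rows: total corner-gray = 23911  → 1072.2220 mm³


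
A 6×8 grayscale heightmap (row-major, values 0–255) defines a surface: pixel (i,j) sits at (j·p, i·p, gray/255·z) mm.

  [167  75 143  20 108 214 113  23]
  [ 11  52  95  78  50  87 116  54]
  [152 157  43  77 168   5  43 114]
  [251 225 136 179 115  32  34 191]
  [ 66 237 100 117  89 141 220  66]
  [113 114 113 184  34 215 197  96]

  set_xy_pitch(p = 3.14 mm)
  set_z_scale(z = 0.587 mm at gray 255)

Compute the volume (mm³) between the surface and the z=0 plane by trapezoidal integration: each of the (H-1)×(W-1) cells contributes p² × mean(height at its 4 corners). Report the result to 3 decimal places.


height_mm = gray/255 × 0.587; cell vol = 3.14² × mean(4 corners)
unit = 3.14² × 0.587 / (4×255) = 0.0056741 mm³ per gray-sum
row 0: Σ corner-gray over 7 cells = 2557  → 14.5087
row 1: Σ corner-gray over 7 cells = 2273  → 12.8972
row 2: Σ corner-gray over 7 cells = 3136  → 17.7940
row 3: Σ corner-gray over 7 cells = 3824  → 21.6978
row 4: Σ corner-gray over 7 cells = 3863  → 21.9191
Σ rows: total corner-gray = 15653  → 88.8167 mm³

88.817


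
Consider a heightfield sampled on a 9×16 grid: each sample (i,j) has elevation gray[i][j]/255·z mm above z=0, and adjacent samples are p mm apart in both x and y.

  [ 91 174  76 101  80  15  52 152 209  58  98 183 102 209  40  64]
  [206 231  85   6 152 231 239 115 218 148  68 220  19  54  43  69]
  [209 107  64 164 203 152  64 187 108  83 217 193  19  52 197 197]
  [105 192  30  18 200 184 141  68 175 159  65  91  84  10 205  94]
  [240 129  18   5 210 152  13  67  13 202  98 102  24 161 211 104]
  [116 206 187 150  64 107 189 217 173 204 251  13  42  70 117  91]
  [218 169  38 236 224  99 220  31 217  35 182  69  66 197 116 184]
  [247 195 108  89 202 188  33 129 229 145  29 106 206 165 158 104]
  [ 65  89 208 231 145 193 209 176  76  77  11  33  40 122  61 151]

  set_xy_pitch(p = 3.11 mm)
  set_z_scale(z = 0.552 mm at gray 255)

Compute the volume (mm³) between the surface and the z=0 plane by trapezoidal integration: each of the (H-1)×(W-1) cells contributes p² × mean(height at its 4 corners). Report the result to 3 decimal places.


321.005

height_mm = gray/255 × 0.552; cell vol = 3.11² × mean(4 corners)
unit = 3.11² × 0.552 / (4×255) = 0.00523431 mm³ per gray-sum
row 0: Σ corner-gray over 15 cells = 7186  → 37.6138
row 1: Σ corner-gray over 15 cells = 7959  → 41.6599
row 2: Σ corner-gray over 15 cells = 7469  → 39.0951
row 3: Σ corner-gray over 15 cells = 6597  → 34.5308
row 4: Σ corner-gray over 15 cells = 7341  → 38.4251
row 5: Σ corner-gray over 15 cells = 8387  → 43.9002
row 6: Σ corner-gray over 15 cells = 8515  → 44.5702
row 7: Σ corner-gray over 15 cells = 7873  → 41.2097
Σ rows: total corner-gray = 61327  → 321.0047 mm³


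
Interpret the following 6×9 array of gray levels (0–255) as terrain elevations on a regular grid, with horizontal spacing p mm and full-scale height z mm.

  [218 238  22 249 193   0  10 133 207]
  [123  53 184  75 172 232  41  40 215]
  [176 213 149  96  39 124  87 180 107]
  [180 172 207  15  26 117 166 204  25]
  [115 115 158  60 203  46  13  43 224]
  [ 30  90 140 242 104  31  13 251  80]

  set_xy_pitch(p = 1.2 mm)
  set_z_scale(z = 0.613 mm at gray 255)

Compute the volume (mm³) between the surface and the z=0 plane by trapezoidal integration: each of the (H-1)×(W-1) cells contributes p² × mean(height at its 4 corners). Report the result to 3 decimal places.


16.631

height_mm = gray/255 × 0.613; cell vol = 1.2² × mean(4 corners)
unit = 1.2² × 0.613 / (4×255) = 0.000865412 mm³ per gray-sum
row 0: Σ corner-gray over 8 cells = 4047  → 3.5023
row 1: Σ corner-gray over 8 cells = 3991  → 3.4539
row 2: Σ corner-gray over 8 cells = 4078  → 3.5291
row 3: Σ corner-gray over 8 cells = 3634  → 3.1449
row 4: Σ corner-gray over 8 cells = 3467  → 3.0004
Σ rows: total corner-gray = 19217  → 16.6306 mm³


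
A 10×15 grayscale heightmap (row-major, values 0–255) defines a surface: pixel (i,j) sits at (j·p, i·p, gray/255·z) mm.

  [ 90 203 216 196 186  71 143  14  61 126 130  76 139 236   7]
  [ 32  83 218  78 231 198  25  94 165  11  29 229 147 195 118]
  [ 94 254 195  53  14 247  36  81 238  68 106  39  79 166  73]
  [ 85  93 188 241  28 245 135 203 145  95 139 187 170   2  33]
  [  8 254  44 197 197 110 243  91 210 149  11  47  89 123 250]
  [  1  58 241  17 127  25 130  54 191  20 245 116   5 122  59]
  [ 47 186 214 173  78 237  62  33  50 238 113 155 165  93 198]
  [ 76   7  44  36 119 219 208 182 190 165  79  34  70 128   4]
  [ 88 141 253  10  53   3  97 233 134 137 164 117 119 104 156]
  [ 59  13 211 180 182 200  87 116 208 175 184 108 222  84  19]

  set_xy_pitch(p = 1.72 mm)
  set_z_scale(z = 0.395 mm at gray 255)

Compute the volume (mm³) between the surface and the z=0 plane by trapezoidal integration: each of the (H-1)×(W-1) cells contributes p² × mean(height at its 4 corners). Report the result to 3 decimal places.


height_mm = gray/255 × 0.395; cell vol = 1.72² × mean(4 corners)
unit = 1.72² × 0.395 / (4×255) = 0.00114565 mm³ per gray-sum
row 0: Σ corner-gray over 14 cells = 7247  → 8.3026
row 1: Σ corner-gray over 14 cells = 6875  → 7.8764
row 2: Σ corner-gray over 14 cells = 7179  → 8.2247
row 3: Σ corner-gray over 14 cells = 7648  → 8.7620
row 4: Σ corner-gray over 14 cells = 6550  → 7.5040
row 5: Σ corner-gray over 14 cells = 6601  → 7.5625
row 6: Σ corner-gray over 14 cells = 6881  → 7.8833
row 7: Σ corner-gray over 14 cells = 6416  → 7.3505
row 8: Σ corner-gray over 14 cells = 7392  → 8.4687
Σ rows: total corner-gray = 62789  → 71.9345 mm³

71.935


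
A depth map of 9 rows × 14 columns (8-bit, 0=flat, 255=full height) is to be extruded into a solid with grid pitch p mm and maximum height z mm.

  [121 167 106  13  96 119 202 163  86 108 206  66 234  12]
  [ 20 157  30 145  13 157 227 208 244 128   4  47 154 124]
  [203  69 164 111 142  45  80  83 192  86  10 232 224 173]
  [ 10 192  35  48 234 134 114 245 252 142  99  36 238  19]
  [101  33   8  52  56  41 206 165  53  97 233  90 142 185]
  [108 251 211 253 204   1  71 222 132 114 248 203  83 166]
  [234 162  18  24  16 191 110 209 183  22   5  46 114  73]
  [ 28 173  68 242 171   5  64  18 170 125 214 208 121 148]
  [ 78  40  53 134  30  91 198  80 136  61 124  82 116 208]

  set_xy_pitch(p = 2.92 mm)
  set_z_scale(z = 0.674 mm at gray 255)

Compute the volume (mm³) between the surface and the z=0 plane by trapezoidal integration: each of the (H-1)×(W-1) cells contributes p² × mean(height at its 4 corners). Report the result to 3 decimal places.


height_mm = gray/255 × 0.674; cell vol = 2.92² × mean(4 corners)
unit = 2.92² × 0.674 / (4×255) = 0.00563411 mm³ per gray-sum
row 0: Σ corner-gray over 13 cells = 6437  → 36.2668
row 1: Σ corner-gray over 13 cells = 6424  → 36.1935
row 2: Σ corner-gray over 13 cells = 6819  → 38.4190
row 3: Σ corner-gray over 13 cells = 6205  → 34.9597
row 4: Σ corner-gray over 13 cells = 6898  → 38.8641
row 5: Σ corner-gray over 13 cells = 6767  → 38.1260
row 6: Σ corner-gray over 13 cells = 5841  → 32.9088
row 7: Σ corner-gray over 13 cells = 5910  → 33.2976
Σ rows: total corner-gray = 51301  → 289.0355 mm³

289.036


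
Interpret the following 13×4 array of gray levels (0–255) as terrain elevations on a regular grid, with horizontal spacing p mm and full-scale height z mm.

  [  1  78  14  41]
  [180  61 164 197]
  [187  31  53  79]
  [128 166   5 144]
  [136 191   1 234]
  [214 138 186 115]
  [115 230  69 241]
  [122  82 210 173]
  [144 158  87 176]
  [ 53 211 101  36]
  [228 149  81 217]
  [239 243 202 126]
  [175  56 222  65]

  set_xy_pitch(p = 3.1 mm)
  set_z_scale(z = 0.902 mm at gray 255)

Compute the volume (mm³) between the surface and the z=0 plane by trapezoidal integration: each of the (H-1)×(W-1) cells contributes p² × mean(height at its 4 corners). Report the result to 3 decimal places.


163.727

height_mm = gray/255 × 0.902; cell vol = 3.1² × mean(4 corners)
unit = 3.1² × 0.902 / (4×255) = 0.00849825 mm³ per gray-sum
row 0: Σ corner-gray over 3 cells = 1053  → 8.9487
row 1: Σ corner-gray over 3 cells = 1261  → 10.7163
row 2: Σ corner-gray over 3 cells = 1048  → 8.9062
row 3: Σ corner-gray over 3 cells = 1368  → 11.6256
row 4: Σ corner-gray over 3 cells = 1731  → 14.7105
row 5: Σ corner-gray over 3 cells = 1931  → 16.4101
row 6: Σ corner-gray over 3 cells = 1833  → 15.5773
row 7: Σ corner-gray over 3 cells = 1689  → 14.3536
row 8: Σ corner-gray over 3 cells = 1523  → 12.9428
row 9: Σ corner-gray over 3 cells = 1618  → 13.7502
row 10: Σ corner-gray over 3 cells = 2160  → 18.3562
row 11: Σ corner-gray over 3 cells = 2051  → 17.4299
Σ rows: total corner-gray = 19266  → 163.7274 mm³


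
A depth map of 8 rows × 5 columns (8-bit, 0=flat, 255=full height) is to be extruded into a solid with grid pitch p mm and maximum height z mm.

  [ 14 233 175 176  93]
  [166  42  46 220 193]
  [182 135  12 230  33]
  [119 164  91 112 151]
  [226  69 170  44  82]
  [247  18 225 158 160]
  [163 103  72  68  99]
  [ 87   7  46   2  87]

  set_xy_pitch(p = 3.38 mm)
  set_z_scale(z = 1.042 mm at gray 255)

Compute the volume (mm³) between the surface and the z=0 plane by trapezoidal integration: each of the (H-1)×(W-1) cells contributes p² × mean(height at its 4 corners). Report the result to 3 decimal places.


height_mm = gray/255 × 1.042; cell vol = 3.38² × mean(4 corners)
unit = 3.38² × 1.042 / (4×255) = 0.0116708 mm³ per gray-sum
row 0: Σ corner-gray over 4 cells = 2250  → 26.2593
row 1: Σ corner-gray over 4 cells = 1944  → 22.6881
row 2: Σ corner-gray over 4 cells = 1973  → 23.0265
row 3: Σ corner-gray over 4 cells = 1878  → 21.9178
row 4: Σ corner-gray over 4 cells = 2083  → 24.3103
row 5: Σ corner-gray over 4 cells = 1957  → 22.8398
row 6: Σ corner-gray over 4 cells = 1032  → 12.0443
Σ rows: total corner-gray = 13117  → 153.0860 mm³

153.086


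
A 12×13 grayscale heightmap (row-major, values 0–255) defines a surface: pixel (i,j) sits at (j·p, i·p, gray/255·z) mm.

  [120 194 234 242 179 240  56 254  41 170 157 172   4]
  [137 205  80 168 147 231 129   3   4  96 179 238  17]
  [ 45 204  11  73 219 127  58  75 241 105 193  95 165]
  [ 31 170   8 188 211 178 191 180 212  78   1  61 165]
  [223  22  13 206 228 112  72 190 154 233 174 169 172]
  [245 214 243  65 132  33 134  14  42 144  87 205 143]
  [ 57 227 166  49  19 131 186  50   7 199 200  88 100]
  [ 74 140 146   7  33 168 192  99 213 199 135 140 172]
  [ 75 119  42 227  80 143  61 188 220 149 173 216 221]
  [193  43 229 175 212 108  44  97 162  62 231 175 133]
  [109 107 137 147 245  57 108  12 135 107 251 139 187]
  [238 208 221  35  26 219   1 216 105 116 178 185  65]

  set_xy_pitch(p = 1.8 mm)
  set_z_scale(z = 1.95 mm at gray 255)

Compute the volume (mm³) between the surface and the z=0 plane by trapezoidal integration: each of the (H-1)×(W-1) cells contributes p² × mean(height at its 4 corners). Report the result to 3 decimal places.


height_mm = gray/255 × 1.95; cell vol = 1.8² × mean(4 corners)
unit = 1.8² × 1.95 / (4×255) = 0.00619412 mm³ per gray-sum
row 0: Σ corner-gray over 12 cells = 7116  → 44.0773
row 1: Σ corner-gray over 12 cells = 6126  → 37.9452
row 2: Σ corner-gray over 12 cells = 6164  → 38.1805
row 3: Σ corner-gray over 12 cells = 6693  → 41.4572
row 4: Σ corner-gray over 12 cells = 6555  → 40.6024
row 5: Σ corner-gray over 12 cells = 5815  → 36.0188
row 6: Σ corner-gray over 12 cells = 5991  → 37.1090
row 7: Σ corner-gray over 12 cells = 6722  → 41.6369
row 8: Σ corner-gray over 12 cells = 6934  → 42.9500
row 9: Σ corner-gray over 12 cells = 6588  → 40.8068
row 10: Σ corner-gray over 12 cells = 6509  → 40.3175
Σ rows: total corner-gray = 71213  → 441.1017 mm³

441.102


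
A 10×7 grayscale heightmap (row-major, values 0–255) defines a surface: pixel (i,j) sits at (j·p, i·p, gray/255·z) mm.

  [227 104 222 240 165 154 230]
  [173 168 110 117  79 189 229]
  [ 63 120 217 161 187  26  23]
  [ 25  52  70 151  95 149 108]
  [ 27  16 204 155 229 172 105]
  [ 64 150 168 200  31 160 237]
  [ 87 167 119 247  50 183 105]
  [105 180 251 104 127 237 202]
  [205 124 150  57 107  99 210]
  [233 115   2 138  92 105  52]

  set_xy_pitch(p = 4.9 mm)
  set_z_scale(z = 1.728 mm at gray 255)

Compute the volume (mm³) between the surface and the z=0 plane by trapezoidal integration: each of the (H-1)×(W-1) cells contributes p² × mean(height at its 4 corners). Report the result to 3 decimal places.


1206.606

height_mm = gray/255 × 1.728; cell vol = 4.9² × mean(4 corners)
unit = 4.9² × 1.728 / (4×255) = 0.0406758 mm³ per gray-sum
row 0: Σ corner-gray over 6 cells = 3955  → 160.8726
row 1: Σ corner-gray over 6 cells = 3236  → 131.6268
row 2: Σ corner-gray over 6 cells = 2675  → 108.8077
row 3: Σ corner-gray over 6 cells = 2851  → 115.9666
row 4: Σ corner-gray over 6 cells = 3403  → 138.4196
row 5: Σ corner-gray over 6 cells = 3443  → 140.0467
row 6: Σ corner-gray over 6 cells = 3829  → 155.7475
row 7: Σ corner-gray over 6 cells = 3594  → 146.1887
row 8: Σ corner-gray over 6 cells = 2678  → 108.9297
Σ rows: total corner-gray = 29664  → 1206.6059 mm³


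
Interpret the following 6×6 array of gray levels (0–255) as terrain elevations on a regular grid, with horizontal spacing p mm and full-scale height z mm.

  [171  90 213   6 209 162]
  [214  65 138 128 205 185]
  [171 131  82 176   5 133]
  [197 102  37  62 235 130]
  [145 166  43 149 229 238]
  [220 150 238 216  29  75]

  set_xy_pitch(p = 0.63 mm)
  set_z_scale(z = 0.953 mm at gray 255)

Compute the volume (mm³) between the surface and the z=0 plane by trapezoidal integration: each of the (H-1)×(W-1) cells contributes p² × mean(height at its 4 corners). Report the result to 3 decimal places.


height_mm = gray/255 × 0.953; cell vol = 0.63² × mean(4 corners)
unit = 0.63² × 0.953 / (4×255) = 0.000370829 mm³ per gray-sum
row 0: Σ corner-gray over 5 cells = 2840  → 1.0532
row 1: Σ corner-gray over 5 cells = 2563  → 0.9504
row 2: Σ corner-gray over 5 cells = 2291  → 0.8496
row 3: Σ corner-gray over 5 cells = 2756  → 1.0220
row 4: Σ corner-gray over 5 cells = 3118  → 1.1562
Σ rows: total corner-gray = 13568  → 5.0314 mm³

5.031


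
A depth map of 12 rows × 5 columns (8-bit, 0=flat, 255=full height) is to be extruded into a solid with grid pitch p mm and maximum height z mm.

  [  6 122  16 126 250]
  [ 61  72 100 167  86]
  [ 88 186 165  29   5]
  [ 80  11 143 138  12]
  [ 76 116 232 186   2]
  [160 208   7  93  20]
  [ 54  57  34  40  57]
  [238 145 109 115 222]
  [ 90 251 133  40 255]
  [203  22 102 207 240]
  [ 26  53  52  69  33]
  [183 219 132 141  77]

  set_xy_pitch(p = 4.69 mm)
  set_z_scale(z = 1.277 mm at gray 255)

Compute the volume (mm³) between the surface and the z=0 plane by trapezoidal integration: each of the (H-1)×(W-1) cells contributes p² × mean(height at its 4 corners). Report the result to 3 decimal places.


height_mm = gray/255 × 1.277; cell vol = 4.69² × mean(4 corners)
unit = 4.69² × 1.277 / (4×255) = 0.0275383 mm³ per gray-sum
row 0: Σ corner-gray over 4 cells = 1609  → 44.3091
row 1: Σ corner-gray over 4 cells = 1678  → 46.2092
row 2: Σ corner-gray over 4 cells = 1529  → 42.1060
row 3: Σ corner-gray over 4 cells = 1822  → 50.1747
row 4: Σ corner-gray over 4 cells = 1942  → 53.4793
row 5: Σ corner-gray over 4 cells = 1169  → 32.1922
row 6: Σ corner-gray over 4 cells = 1571  → 43.2626
row 7: Σ corner-gray over 4 cells = 2391  → 65.8440
row 8: Σ corner-gray over 4 cells = 2298  → 63.2829
row 9: Σ corner-gray over 4 cells = 1512  → 41.6378
row 10: Σ corner-gray over 4 cells = 1651  → 45.4657
Σ rows: total corner-gray = 19172  → 527.9634 mm³

527.963


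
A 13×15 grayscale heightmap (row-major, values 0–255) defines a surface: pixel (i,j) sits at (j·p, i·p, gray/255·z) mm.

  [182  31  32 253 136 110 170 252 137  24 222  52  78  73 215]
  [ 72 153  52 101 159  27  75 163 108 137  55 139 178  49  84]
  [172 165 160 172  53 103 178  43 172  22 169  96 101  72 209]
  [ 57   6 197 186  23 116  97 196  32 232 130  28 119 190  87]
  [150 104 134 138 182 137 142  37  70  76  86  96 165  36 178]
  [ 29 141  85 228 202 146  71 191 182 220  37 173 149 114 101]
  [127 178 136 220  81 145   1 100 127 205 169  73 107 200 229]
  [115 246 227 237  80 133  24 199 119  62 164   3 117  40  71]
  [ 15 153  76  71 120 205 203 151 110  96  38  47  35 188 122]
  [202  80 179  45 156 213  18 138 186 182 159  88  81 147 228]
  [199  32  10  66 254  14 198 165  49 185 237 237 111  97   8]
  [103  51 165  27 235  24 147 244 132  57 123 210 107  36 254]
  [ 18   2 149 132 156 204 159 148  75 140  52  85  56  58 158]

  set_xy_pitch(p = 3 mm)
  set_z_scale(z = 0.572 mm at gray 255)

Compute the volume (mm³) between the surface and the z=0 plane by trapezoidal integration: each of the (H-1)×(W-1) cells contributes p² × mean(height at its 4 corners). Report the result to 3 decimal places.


416.064

height_mm = gray/255 × 0.572; cell vol = 3² × mean(4 corners)
unit = 3² × 0.572 / (4×255) = 0.00504706 mm³ per gray-sum
row 0: Σ corner-gray over 14 cells = 6485  → 32.7302
row 1: Σ corner-gray over 14 cells = 6341  → 32.0034
row 2: Σ corner-gray over 14 cells = 6641  → 33.5175
row 3: Σ corner-gray over 14 cells = 6382  → 32.2103
row 4: Σ corner-gray over 14 cells = 7142  → 36.0461
row 5: Σ corner-gray over 14 cells = 7848  → 39.6093
row 6: Σ corner-gray over 14 cells = 7328  → 36.9848
row 7: Σ corner-gray over 14 cells = 6611  → 33.3661
row 8: Σ corner-gray over 14 cells = 6897  → 34.8096
row 9: Σ corner-gray over 14 cells = 7291  → 36.7981
row 10: Σ corner-gray over 14 cells = 6990  → 35.2789
row 11: Σ corner-gray over 14 cells = 6481  → 32.7100
Σ rows: total corner-gray = 82437  → 416.0644 mm³


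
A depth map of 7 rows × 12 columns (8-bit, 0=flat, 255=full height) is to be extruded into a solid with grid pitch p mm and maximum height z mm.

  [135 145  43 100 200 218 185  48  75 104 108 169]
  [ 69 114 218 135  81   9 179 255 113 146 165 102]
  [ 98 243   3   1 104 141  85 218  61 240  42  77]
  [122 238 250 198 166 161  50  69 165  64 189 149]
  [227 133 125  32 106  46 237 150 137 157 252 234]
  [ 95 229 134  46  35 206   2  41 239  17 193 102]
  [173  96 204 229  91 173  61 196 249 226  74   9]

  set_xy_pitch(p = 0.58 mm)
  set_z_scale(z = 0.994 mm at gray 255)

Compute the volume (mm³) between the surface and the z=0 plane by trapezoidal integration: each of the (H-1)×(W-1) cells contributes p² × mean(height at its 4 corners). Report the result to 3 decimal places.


11.528

height_mm = gray/255 × 0.994; cell vol = 0.58² × mean(4 corners)
unit = 0.58² × 0.994 / (4×255) = 0.000327825 mm³ per gray-sum
row 0: Σ corner-gray over 11 cells = 5757  → 1.8873
row 1: Σ corner-gray over 11 cells = 5452  → 1.7873
row 2: Σ corner-gray over 11 cells = 5822  → 1.9086
row 3: Σ corner-gray over 11 cells = 6582  → 2.1577
row 4: Σ corner-gray over 11 cells = 5692  → 1.8660
row 5: Σ corner-gray over 11 cells = 5861  → 1.9214
Σ rows: total corner-gray = 35166  → 11.5283 mm³


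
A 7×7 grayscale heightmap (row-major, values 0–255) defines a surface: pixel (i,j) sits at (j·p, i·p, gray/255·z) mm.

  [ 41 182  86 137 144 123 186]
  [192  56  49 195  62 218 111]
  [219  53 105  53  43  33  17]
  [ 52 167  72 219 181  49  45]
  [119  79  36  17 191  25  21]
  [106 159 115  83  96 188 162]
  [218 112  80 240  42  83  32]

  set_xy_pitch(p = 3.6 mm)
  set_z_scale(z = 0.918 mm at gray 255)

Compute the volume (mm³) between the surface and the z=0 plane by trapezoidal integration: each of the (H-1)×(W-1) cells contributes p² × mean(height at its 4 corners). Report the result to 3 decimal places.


177.281

height_mm = gray/255 × 0.918; cell vol = 3.6² × mean(4 corners)
unit = 3.6² × 0.918 / (4×255) = 0.011664 mm³ per gray-sum
row 0: Σ corner-gray over 6 cells = 3034  → 35.3886
row 1: Σ corner-gray over 6 cells = 2273  → 26.5123
row 2: Σ corner-gray over 6 cells = 2283  → 26.6289
row 3: Σ corner-gray over 6 cells = 2309  → 26.9322
row 4: Σ corner-gray over 6 cells = 2386  → 27.8303
row 5: Σ corner-gray over 6 cells = 2914  → 33.9889
Σ rows: total corner-gray = 15199  → 177.2811 mm³


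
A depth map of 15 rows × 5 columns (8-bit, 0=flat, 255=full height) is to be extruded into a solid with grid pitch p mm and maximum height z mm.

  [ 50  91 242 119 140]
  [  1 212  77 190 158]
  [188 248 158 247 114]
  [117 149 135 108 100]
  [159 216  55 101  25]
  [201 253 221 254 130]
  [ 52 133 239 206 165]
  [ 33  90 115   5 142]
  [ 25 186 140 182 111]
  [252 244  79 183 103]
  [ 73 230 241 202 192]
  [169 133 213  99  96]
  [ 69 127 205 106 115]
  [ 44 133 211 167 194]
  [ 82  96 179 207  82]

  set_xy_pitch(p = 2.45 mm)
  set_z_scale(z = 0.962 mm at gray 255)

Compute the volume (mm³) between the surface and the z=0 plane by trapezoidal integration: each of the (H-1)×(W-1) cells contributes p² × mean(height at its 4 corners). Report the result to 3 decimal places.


193.895

height_mm = gray/255 × 0.962; cell vol = 2.45² × mean(4 corners)
unit = 2.45² × 0.962 / (4×255) = 0.00566118 mm³ per gray-sum
row 0: Σ corner-gray over 4 cells = 2211  → 12.5169
row 1: Σ corner-gray over 4 cells = 2725  → 15.4267
row 2: Σ corner-gray over 4 cells = 2609  → 14.7700
row 3: Σ corner-gray over 4 cells = 1929  → 10.9204
row 4: Σ corner-gray over 4 cells = 2715  → 15.3701
row 5: Σ corner-gray over 4 cells = 3160  → 17.8893
row 6: Σ corner-gray over 4 cells = 1968  → 11.1412
row 7: Σ corner-gray over 4 cells = 1747  → 9.8901
row 8: Σ corner-gray over 4 cells = 2519  → 14.2605
row 9: Σ corner-gray over 4 cells = 2978  → 16.8590
row 10: Σ corner-gray over 4 cells = 2766  → 15.6588
row 11: Σ corner-gray over 4 cells = 2215  → 12.5395
row 12: Σ corner-gray over 4 cells = 2320  → 13.1339
row 13: Σ corner-gray over 4 cells = 2388  → 13.5189
Σ rows: total corner-gray = 34250  → 193.8955 mm³


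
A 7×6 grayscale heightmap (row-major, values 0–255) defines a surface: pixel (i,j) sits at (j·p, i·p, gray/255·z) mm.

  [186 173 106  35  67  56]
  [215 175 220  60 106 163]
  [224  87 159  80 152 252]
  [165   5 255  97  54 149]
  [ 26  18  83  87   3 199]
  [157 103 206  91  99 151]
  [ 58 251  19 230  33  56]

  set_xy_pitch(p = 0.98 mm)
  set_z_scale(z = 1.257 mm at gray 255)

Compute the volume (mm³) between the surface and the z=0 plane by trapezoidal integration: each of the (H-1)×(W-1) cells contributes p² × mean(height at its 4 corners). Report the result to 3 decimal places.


16.743

height_mm = gray/255 × 1.257; cell vol = 0.98² × mean(4 corners)
unit = 0.98² × 1.257 / (4×255) = 0.00118355 mm³ per gray-sum
row 0: Σ corner-gray over 5 cells = 2504  → 2.9636
row 1: Σ corner-gray over 5 cells = 2932  → 3.4702
row 2: Σ corner-gray over 5 cells = 2568  → 3.0394
row 3: Σ corner-gray over 5 cells = 1743  → 2.0629
row 4: Σ corner-gray over 5 cells = 1913  → 2.2641
row 5: Σ corner-gray over 5 cells = 2486  → 2.9423
Σ rows: total corner-gray = 14146  → 16.7425 mm³
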